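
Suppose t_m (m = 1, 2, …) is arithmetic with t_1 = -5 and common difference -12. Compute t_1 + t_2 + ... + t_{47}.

-13207

t_m = -5 + (m - 1)·(-12).
t_{47} = -557; S = 47·(-5 + (-557))/2 = -13207.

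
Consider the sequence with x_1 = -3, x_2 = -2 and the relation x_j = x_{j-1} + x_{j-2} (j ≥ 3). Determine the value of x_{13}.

Iterate the recurrence:
x_3 = -5, x_4 = -7, x_5 = -12, …, x_{10} = -131, x_{11} = -212, x_{12} = -343, x_{13} = -555.

-555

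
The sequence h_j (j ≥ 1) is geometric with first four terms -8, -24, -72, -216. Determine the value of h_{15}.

-38263752

Common ratio r = 3.
h_j = (-8)·3^(j-1).
h_{15} = (-8)·3^14 = -38263752.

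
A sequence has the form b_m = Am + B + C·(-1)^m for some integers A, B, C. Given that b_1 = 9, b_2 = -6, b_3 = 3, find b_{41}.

At m = 1, 2, 3: A + B - C = 9; 2A + B + C = -6; 3A + B - C = 3.
Subtracting the first from the second: A + 2C = -15.
Subtracting the second from the third: A - 2C = 9.
Solving: C = -6, A = -3, then B = 6.
So b_m = -3·m + 6 + (-6)·(-1)^m; at m=41 this is -111.

-111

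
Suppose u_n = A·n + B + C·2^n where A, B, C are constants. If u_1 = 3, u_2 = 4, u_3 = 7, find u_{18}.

At n = 1, 2, 3: A + B + 2C = 3; 2A + B + 4C = 4; 3A + B + 8C = 7.
Subtracting the first from the second: A + 2C = 1.
Subtracting the second from the third: A + 4C = 3.
Solving: C = 1, A = -1, then B = 2.
So u_n = -1·n + 2 + 1·2^n; at n=18 this is 262128.

262128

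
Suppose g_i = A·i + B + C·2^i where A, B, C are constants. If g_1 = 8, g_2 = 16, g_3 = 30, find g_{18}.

786468

The three given values yield: A + B + 2C = 8; 2A + B + 4C = 16; 3A + B + 8C = 30.
Subtracting the first from the second: A + 2C = 8.
Subtracting the second from the third: A + 4C = 14.
Solving: C = 3, A = 2, then B = 0.
So g_i = 2·i + 0 + 3·2^i; at i=18 this is 786468.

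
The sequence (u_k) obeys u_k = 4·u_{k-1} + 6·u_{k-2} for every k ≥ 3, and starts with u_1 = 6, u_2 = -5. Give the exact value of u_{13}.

u_3 = 16; u_4 = 34; u_5 = 232; …; u_{10} = 812464; u_{11} = 4194304; u_{12} = 21652000; u_{13} = 111773824.

111773824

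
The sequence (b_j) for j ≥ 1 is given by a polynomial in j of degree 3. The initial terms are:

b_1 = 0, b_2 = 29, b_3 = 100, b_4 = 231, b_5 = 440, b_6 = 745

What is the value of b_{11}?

4340

1st diffs: 29, 71, 131, 209, 305.
2nd diffs: 42, 60, 78, 96.
3rd diffs: 18, 18, 18 (constant).
So b_j = 3j^3 + 3j^2 - j - 5.
Evaluating at j = 11 gives b_{11} = 4340.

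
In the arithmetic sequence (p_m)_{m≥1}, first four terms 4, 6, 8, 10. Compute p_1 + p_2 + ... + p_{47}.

2350

Common difference d = 2.
p_m = 4 + (m - 1)·2.
p_{47} = 96; S = 47·(4 + 96)/2 = 2350.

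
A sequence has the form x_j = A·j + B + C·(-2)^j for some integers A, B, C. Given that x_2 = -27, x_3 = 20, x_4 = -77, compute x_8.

Write the equations: 2A + B + 4C = -27; 3A + B - 8C = 20; 4A + B + 16C = -77.
Subtracting the first from the second: A - 12C = 47.
Subtracting the second from the third: A + 24C = -97.
Solving: C = -4, A = -1, then B = -9.
Therefore x_8 = -8 + (-9) + (-4)·256 = -1041.

-1041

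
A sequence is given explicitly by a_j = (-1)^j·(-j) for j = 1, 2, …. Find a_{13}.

(-1)^13 = -1; -j at j=13 is -13; so a_{13} = 13.

13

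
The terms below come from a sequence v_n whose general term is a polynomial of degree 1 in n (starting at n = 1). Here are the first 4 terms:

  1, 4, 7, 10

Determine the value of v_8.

22

1st diffs: 3, 3, 3 (constant).
So v_n = 3n - 2.
Evaluating at n = 8 gives v_8 = 22.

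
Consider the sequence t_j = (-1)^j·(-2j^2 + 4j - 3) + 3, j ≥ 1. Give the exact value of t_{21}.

(-1)^21 = -1; -2j^2 + 4j - 3 at j=21 is -801; so t_{21} = 804.

804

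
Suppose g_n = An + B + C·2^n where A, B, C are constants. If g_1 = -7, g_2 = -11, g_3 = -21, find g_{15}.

The three given values yield: A + B + 2C = -7; 2A + B + 4C = -11; 3A + B + 8C = -21.
Subtracting the first from the second: A + 2C = -4.
Subtracting the second from the third: A + 4C = -10.
Solving: C = -3, A = 2, then B = -3.
Therefore g_{15} = 30 + (-3) + (-3)·32768 = -98277.

-98277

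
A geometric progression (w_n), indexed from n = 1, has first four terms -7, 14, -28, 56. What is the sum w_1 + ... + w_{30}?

Common ratio r = -2.
w_n = (-7)·(-2)^(n-1).
S = (-7)·((-2)^30 - 1)/(-2 - 1) = (-7)·(1073741824 - 1)/(-3) = 2505397587.

2505397587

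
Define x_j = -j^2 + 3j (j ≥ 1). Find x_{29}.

x_{29} = -1·29^2 + 3·29 = -754.

-754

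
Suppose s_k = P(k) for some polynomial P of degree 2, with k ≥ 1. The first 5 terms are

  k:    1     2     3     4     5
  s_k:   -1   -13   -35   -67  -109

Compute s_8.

1st diffs: -12, -22, -32, -42.
2nd diffs: -10, -10, -10 (constant).
Newton forward-difference form: s_k = -1 + (-12)·C(k-1,1) + (-10)·C(k-1,2).
At k = 8: k-1 = 7, so s_8 = -1 - 84 - 210 = -295.

-295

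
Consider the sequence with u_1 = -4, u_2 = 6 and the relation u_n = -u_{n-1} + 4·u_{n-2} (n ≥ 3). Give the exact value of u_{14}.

Applying the relation repeatedly:
u_3 = -22  u_4 = 46  u_5 = -134  …  u_{11} = -36214  u_{12} = 92398  u_{13} = -237254  u_{14} = 606846.

606846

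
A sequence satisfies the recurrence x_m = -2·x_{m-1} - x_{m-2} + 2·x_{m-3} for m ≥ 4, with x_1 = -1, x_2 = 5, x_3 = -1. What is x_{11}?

Iterate the recurrence:
x_4 = -5, x_5 = 21, x_6 = -39, x_7 = 47, x_8 = -13, x_9 = -99, x_{10} = 305, x_{11} = -537.

-537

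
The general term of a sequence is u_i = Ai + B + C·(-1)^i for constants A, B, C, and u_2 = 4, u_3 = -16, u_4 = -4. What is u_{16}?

At i = 2, 3, 4: 2A + B + C = 4; 3A + B - C = -16; 4A + B + C = -4.
Subtracting the first from the second: A - 2C = -20.
Subtracting the second from the third: A + 2C = 12.
Solving: C = 8, A = -4, then B = 4.
Therefore u_{16} = -64 + 4 + 8·1 = -52.

-52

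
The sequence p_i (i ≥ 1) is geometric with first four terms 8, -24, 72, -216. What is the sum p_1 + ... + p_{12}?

Common ratio r = -3.
p_i = 8·(-3)^(i-1).
S = 8·((-3)^12 - 1)/(-3 - 1) = 8·(531441 - 1)/(-4) = -1062880.

-1062880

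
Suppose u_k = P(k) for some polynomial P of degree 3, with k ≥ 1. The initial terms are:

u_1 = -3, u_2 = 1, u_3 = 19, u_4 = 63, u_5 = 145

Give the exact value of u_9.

1st diffs: 4, 18, 44, 82.
2nd diffs: 14, 26, 38.
3rd diffs: 12, 12 (constant).
So u_k = 2k^3 - 5k^2 + 5k - 5.
Evaluating at k = 9 gives u_9 = 1093.

1093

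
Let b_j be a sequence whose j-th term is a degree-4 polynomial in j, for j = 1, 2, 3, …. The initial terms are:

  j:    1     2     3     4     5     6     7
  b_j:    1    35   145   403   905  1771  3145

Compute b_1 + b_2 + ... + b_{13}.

1st diffs: 34, 110, 258, 502, 866, 1374.
2nd diffs: 76, 148, 244, 364, 508.
3rd diffs: 72, 96, 120, 144.
4th diffs: 24, 24, 24 (constant).
Newton forward-difference form: b_j = 1 + 34·C(j-1,1) + 76·C(j-1,2) + 72·C(j-1,3) + 24·C(j-1,4).
Continuing: …, 5195, 8113, 12115, 17441, …, b_{13} = 33145.
Summing j = 1..13 (13 terms) gives 106769.

106769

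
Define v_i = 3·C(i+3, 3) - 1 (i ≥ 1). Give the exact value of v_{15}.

2447

C(18, 3) = 816, so v_{15} = 2447.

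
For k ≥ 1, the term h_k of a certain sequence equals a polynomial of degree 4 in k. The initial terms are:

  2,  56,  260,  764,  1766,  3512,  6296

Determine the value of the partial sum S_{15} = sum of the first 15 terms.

422844

1st diffs: 54, 204, 504, 1002, 1746, 2784.
2nd diffs: 150, 300, 498, 744, 1038.
3rd diffs: 150, 198, 246, 294.
4th diffs: 48, 48, 48 (constant).
Newton forward-difference form: h_k = 2 + 54·C(k-1,1) + 150·C(k-1,2) + 150·C(k-1,3) + 48·C(k-1,4).
Continuing: …, 10460, 16394, 24536, 35372, …, h_{15} = 117056.
Summing k = 1..15 (15 terms) gives 422844.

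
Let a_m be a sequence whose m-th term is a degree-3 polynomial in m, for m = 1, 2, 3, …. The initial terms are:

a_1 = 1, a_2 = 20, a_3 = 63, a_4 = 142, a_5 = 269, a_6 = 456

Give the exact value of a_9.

1497

1st diffs: 19, 43, 79, 127, 187.
2nd diffs: 24, 36, 48, 60.
3rd diffs: 12, 12, 12 (constant).
So a_m = 2m^3 + 5m - 6.
Evaluating at m = 9 gives a_9 = 1497.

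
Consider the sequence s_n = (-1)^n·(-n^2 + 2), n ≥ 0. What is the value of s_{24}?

(-1)^24 = 1; -n^2 + 2 at n=24 is -574; so s_{24} = -574.

-574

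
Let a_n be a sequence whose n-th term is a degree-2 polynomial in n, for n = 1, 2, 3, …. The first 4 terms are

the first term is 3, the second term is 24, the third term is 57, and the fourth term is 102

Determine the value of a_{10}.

1st diffs: 21, 33, 45.
2nd diffs: 12, 12 (constant).
So a_n = 6n^2 + 3n - 6.
Evaluating at n = 10 gives a_{10} = 624.

624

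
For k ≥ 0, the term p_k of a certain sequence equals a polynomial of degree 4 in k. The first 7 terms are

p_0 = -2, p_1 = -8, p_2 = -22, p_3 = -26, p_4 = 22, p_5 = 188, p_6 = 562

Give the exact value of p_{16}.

52702

1st diffs: -6, -14, -4, 48, 166, 374.
2nd diffs: -8, 10, 52, 118, 208.
3rd diffs: 18, 42, 66, 90.
4th diffs: 24, 24, 24 (constant).
So p_k = k^4 - 3k^3 - 2k^2 - 2k - 2.
Evaluating at k = 16 gives p_{16} = 52702.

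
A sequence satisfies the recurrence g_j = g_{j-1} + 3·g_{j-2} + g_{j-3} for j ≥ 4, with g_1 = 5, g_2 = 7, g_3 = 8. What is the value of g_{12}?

33586

Step forward from the initial values:
g_4 = 34; g_5 = 65; g_6 = 175; g_7 = 404; g_8 = 994; g_9 = 2381; g_{10} = 5767; g_{11} = 13904; g_{12} = 33586.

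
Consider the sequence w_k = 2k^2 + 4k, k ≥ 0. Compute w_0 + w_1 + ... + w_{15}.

2960

Over k = 0..15: Σk = 120, Σk² = 1240.
Total = (2)·1240 + (4)·120 = 2960.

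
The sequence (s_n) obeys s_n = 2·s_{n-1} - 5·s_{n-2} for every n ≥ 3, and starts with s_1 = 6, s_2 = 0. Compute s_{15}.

-507030

Iterate the recurrence:
s_3 = -30  s_4 = -60  s_5 = 30  …  s_{12} = 46740  s_{13} = 39630  s_{14} = -154440  s_{15} = -507030.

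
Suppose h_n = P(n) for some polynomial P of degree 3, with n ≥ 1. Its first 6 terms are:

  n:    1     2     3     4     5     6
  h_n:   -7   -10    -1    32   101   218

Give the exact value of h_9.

977

1st diffs: -3, 9, 33, 69, 117.
2nd diffs: 12, 24, 36, 48.
3rd diffs: 12, 12, 12 (constant).
Newton forward-difference form: h_n = -7 + (-3)·C(n-1,1) + 12·C(n-1,2) + 12·C(n-1,3).
At n = 9: n-1 = 8, so h_9 = -7 - 24 + 336 + 672 = 977.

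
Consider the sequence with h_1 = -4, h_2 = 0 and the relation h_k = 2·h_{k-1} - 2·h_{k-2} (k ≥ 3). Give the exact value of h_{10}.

0

Applying the relation repeatedly:
h_3 = 8; h_4 = 16; h_5 = 16; h_6 = 0; h_7 = -32; h_8 = -64; h_9 = -64; h_{10} = 0.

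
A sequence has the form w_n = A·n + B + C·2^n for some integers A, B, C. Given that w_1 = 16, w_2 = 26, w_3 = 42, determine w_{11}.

6194

The three given values yield: A + B + 2C = 16; 2A + B + 4C = 26; 3A + B + 8C = 42.
Subtracting the first from the second: A + 2C = 10.
Subtracting the second from the third: A + 4C = 16.
Solving: C = 3, A = 4, then B = 6.
Hence w_{11} = 4·11 + 6 + 3·2048 = 6194.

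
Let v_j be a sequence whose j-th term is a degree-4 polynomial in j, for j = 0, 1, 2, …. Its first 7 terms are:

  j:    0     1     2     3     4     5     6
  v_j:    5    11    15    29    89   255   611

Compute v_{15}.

1st diffs: 6, 4, 14, 60, 166, 356.
2nd diffs: -2, 10, 46, 106, 190.
3rd diffs: 12, 36, 60, 84.
4th diffs: 24, 24, 24 (constant).
So v_j = j^4 - 4j^3 + 4j^2 + 5j + 5.
Evaluating at j = 15 gives v_{15} = 38105.

38105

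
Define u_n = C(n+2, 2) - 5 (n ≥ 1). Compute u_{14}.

115

C(16, 2) = 120, so u_{14} = 115.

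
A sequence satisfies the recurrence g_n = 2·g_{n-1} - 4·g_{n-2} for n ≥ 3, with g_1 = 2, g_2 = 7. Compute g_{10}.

g_3 = 6, g_4 = -16, g_5 = -56, g_6 = -48, g_7 = 128, g_8 = 448, g_9 = 384, g_{10} = -1024.

-1024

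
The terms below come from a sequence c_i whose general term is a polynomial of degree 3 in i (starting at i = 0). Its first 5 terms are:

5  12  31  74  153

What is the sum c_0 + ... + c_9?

4325

1st diffs: 7, 19, 43, 79.
2nd diffs: 12, 24, 36.
3rd diffs: 12, 12 (constant).
Newton forward-difference form: c_i = 5 + 7·C(i,1) + 12·C(i,2) + 12·C(i,3).
Continuing: …, 280, 467, 726, 1069, …, c_9 = 1508.
Summing i = 0..9 (10 terms) gives 4325.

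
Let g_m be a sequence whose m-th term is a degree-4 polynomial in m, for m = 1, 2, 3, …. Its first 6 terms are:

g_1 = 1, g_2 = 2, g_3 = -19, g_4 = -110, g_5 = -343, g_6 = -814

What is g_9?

1st diffs: 1, -21, -91, -233, -471.
2nd diffs: -22, -70, -142, -238.
3rd diffs: -48, -72, -96.
4th diffs: -24, -24 (constant).
Newton forward-difference form: g_m = 1 + 1·C(m-1,1) + (-22)·C(m-1,2) + (-48)·C(m-1,3) + (-24)·C(m-1,4).
At m = 9: m-1 = 8, so g_9 = 1 + 8 - 616 - 2688 - 1680 = -4975.

-4975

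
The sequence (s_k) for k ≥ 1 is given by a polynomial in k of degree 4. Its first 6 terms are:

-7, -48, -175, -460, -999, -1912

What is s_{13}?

-33895

1st diffs: -41, -127, -285, -539, -913.
2nd diffs: -86, -158, -254, -374.
3rd diffs: -72, -96, -120.
4th diffs: -24, -24 (constant).
Newton forward-difference form: s_k = -7 + (-41)·C(k-1,1) + (-86)·C(k-1,2) + (-72)·C(k-1,3) + (-24)·C(k-1,4).
At k = 13: k-1 = 12, so s_{13} = -7 - 492 - 5676 - 15840 - 11880 = -33895.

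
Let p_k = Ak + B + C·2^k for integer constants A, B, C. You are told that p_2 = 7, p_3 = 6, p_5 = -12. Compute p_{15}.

The three given values yield: 2A + B + 4C = 7; 3A + B + 8C = 6; 5A + B + 32C = -12.
Subtracting the first from the second: A + 4C = -1.
Subtracting the second from the third: 2A + 24C = -18.
Solving: C = -1, A = 3, then B = 5.
Hence p_{15} = 3·15 + 5 + (-1)·32768 = -32718.

-32718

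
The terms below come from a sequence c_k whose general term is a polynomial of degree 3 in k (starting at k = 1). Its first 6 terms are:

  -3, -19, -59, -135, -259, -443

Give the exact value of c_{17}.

-9859

1st diffs: -16, -40, -76, -124, -184.
2nd diffs: -24, -36, -48, -60.
3rd diffs: -12, -12, -12 (constant).
So c_k = -2k^3 - 2k + 1.
Evaluating at k = 17 gives c_{17} = -9859.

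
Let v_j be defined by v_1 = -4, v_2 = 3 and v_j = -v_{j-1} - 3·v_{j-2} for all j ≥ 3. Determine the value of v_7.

Iterate the recurrence:
v_3 = 9; v_4 = -18; v_5 = -9; v_6 = 63; v_7 = -36.

-36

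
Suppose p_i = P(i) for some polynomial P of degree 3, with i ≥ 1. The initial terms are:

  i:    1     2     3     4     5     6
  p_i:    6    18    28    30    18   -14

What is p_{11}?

1st diffs: 12, 10, 2, -12, -32.
2nd diffs: -2, -8, -14, -20.
3rd diffs: -6, -6, -6 (constant).
Newton forward-difference form: p_i = 6 + 12·C(i-1,1) + (-2)·C(i-1,2) + (-6)·C(i-1,3).
At i = 11: i-1 = 10, so p_{11} = 6 + 120 - 90 - 720 = -684.

-684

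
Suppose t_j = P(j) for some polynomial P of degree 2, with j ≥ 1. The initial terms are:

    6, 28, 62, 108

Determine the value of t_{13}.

1062

1st diffs: 22, 34, 46.
2nd diffs: 12, 12 (constant).
Newton forward-difference form: t_j = 6 + 22·C(j-1,1) + 12·C(j-1,2).
At j = 13: j-1 = 12, so t_{13} = 6 + 264 + 792 = 1062.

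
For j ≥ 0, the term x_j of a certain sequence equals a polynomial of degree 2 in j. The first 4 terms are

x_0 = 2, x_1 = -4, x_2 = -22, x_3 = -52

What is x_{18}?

-1942

1st diffs: -6, -18, -30.
2nd diffs: -12, -12 (constant).
Newton forward-difference form: x_j = 2 + (-6)·C(j,1) + (-12)·C(j,2).
At j = 18: j = 18, so x_{18} = 2 - 108 - 1836 = -1942.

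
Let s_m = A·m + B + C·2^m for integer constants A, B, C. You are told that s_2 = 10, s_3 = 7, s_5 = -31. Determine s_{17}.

-262051

The three given values yield: 2A + B + 4C = 10; 3A + B + 8C = 7; 5A + B + 32C = -31.
Subtracting the first from the second: A + 4C = -3.
Subtracting the second from the third: 2A + 24C = -38.
Solving: C = -2, A = 5, then B = 8.
So s_m = 5·m + 8 + (-2)·2^m; at m=17 this is -262051.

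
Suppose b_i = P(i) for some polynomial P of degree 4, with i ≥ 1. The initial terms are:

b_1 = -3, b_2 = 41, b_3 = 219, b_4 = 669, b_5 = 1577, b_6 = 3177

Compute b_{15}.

111087

1st diffs: 44, 178, 450, 908, 1600.
2nd diffs: 134, 272, 458, 692.
3rd diffs: 138, 186, 234.
4th diffs: 48, 48 (constant).
So b_i = 2i^4 + 3i^3 - i^2 - 4i - 3.
Evaluating at i = 15 gives b_{15} = 111087.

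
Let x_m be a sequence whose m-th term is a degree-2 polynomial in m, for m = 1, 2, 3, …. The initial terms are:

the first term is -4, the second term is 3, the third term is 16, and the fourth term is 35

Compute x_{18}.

931

1st diffs: 7, 13, 19.
2nd diffs: 6, 6 (constant).
So x_m = 3m^2 - 2m - 5.
Evaluating at m = 18 gives x_{18} = 931.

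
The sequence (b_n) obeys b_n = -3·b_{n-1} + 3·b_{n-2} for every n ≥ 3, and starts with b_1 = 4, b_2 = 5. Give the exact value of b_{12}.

Applying the relation repeatedly:
b_3 = -3; b_4 = 24; b_5 = -81; b_6 = 315; b_7 = -1188; b_8 = 4509; b_9 = -17091; b_{10} = 64800; b_{11} = -245673; b_{12} = 931419.

931419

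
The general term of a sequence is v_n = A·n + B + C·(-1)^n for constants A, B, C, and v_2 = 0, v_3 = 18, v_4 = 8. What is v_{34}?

128

Write the equations: 2A + B + C = 0; 3A + B - C = 18; 4A + B + C = 8.
Subtracting the first from the second: A - 2C = 18.
Subtracting the second from the third: A + 2C = -10.
Solving: C = -7, A = 4, then B = -1.
So v_n = 4·n + (-1) + (-7)·(-1)^n; at n=34 this is 128.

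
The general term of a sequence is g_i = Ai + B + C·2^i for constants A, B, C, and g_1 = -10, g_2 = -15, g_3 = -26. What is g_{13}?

The three given values yield: A + B + 2C = -10; 2A + B + 4C = -15; 3A + B + 8C = -26.
Subtracting the first from the second: A + 2C = -5.
Subtracting the second from the third: A + 4C = -11.
Solving: C = -3, A = 1, then B = -5.
Therefore g_{13} = 13 + (-5) + (-3)·8192 = -24568.

-24568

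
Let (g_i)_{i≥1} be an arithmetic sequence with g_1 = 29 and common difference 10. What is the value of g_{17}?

189

g_i = 29 + (i - 1)·10.
g_{17} = 29 + 16·10 = 189.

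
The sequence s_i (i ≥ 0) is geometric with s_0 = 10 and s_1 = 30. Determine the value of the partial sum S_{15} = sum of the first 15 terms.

Common ratio r = 3.
s_i = 10·3^(i-0).
S = 10·(3^15 - 1)/(3 - 1) = 10·(14348907 - 1)/(2) = 71744530.

71744530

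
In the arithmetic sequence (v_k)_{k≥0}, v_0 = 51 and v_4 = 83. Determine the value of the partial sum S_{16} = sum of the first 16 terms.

Common difference d = (83 - 51) / (4 - 0) = 8.
v_k = 51 + (k - 0)·8.
v_{15} = 171; S = 16·(51 + 171)/2 = 1776.

1776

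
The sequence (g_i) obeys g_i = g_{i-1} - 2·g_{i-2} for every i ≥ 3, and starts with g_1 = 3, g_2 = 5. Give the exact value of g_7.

31

Applying the relation repeatedly:
g_3 = -1; g_4 = -11; g_5 = -9; g_6 = 13; g_7 = 31.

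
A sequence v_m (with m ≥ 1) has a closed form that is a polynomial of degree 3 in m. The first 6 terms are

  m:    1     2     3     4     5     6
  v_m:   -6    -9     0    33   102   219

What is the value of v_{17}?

8106

1st diffs: -3, 9, 33, 69, 117.
2nd diffs: 12, 24, 36, 48.
3rd diffs: 12, 12, 12 (constant).
Newton forward-difference form: v_m = -6 + (-3)·C(m-1,1) + 12·C(m-1,2) + 12·C(m-1,3).
At m = 17: m-1 = 16, so v_{17} = -6 - 48 + 1440 + 6720 = 8106.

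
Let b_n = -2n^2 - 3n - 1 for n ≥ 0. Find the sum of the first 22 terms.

Over n = 0..21: Σn = 231, Σn² = 3311.
Total = (-2)·3311 + (-3)·231 + (-1)·22 = -7337.

-7337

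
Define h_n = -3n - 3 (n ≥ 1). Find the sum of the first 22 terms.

Over n = 1..22: Σn = 253.
Total = (-3)·253 + (-3)·22 = -825.

-825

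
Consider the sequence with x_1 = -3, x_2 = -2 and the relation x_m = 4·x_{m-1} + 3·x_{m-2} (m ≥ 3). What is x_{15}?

-1623296393

Iterate the recurrence:
x_3 = -17; x_4 = -74; x_5 = -347; …; x_{12} = -16189370; x_{13} = -75211787; x_{14} = -349415258; x_{15} = -1623296393.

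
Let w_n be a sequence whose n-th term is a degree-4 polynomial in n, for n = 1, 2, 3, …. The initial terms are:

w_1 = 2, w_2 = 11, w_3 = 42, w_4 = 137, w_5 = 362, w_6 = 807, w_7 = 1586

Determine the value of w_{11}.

11162

1st diffs: 9, 31, 95, 225, 445, 779.
2nd diffs: 22, 64, 130, 220, 334.
3rd diffs: 42, 66, 90, 114.
4th diffs: 24, 24, 24 (constant).
Newton forward-difference form: w_n = 2 + 9·C(n-1,1) + 22·C(n-1,2) + 42·C(n-1,3) + 24·C(n-1,4).
At n = 11: n-1 = 10, so w_{11} = 2 + 90 + 990 + 5040 + 5040 = 11162.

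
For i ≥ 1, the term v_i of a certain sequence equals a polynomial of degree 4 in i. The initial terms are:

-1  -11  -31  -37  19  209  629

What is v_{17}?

55759

1st diffs: -10, -20, -6, 56, 190, 420.
2nd diffs: -10, 14, 62, 134, 230.
3rd diffs: 24, 48, 72, 96.
4th diffs: 24, 24, 24 (constant).
Newton forward-difference form: v_i = -1 + (-10)·C(i-1,1) + (-10)·C(i-1,2) + 24·C(i-1,3) + 24·C(i-1,4).
At i = 17: i-1 = 16, so v_{17} = -1 - 160 - 1200 + 13440 + 43680 = 55759.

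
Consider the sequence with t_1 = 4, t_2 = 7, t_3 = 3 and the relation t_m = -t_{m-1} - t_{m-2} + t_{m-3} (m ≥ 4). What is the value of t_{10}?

-29

t_4 = -6, t_5 = 10, t_6 = -1, t_7 = -15, t_8 = 26, t_9 = -12, t_{10} = -29.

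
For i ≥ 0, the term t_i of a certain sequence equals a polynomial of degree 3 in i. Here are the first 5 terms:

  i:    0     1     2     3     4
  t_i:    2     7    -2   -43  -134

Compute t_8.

1st diffs: 5, -9, -41, -91.
2nd diffs: -14, -32, -50.
3rd diffs: -18, -18 (constant).
Newton forward-difference form: t_i = 2 + 5·C(i,1) + (-14)·C(i,2) + (-18)·C(i,3).
At i = 8: i = 8, so t_8 = 2 + 40 - 392 - 1008 = -1358.

-1358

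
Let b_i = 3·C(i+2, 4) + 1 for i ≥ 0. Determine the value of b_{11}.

2146

C(13, 4) = 715, so b_{11} = 2146.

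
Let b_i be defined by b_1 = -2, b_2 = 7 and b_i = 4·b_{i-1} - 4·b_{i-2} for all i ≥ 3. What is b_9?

Applying the relation repeatedly:
b_3 = 36;  b_4 = 116;  b_5 = 320;  b_6 = 816;  b_7 = 1984;  b_8 = 4672;  b_9 = 10752.
(Characteristic roots are 2 and 2.)

10752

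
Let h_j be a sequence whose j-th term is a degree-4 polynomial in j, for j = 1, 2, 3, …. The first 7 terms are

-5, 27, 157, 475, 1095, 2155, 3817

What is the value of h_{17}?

1st diffs: 32, 130, 318, 620, 1060, 1662.
2nd diffs: 98, 188, 302, 440, 602.
3rd diffs: 90, 114, 138, 162.
4th diffs: 24, 24, 24 (constant).
So h_j = j^4 + 5j^3 - 6j^2 - 5.
Evaluating at j = 17 gives h_{17} = 106347.

106347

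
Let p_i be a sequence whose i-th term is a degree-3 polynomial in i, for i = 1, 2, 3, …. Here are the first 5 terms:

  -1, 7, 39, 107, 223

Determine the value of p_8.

1st diffs: 8, 32, 68, 116.
2nd diffs: 24, 36, 48.
3rd diffs: 12, 12 (constant).
So p_i = 2i^3 - 6i + 3.
Evaluating at i = 8 gives p_8 = 979.

979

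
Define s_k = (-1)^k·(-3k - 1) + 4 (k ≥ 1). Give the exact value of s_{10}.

(-1)^10 = 1; -3k - 1 at k=10 is -31; so s_{10} = -27.

-27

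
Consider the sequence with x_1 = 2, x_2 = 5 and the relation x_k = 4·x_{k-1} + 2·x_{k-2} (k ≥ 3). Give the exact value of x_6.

2100

Step forward from the initial values:
x_3 = 24  x_4 = 106  x_5 = 472  x_6 = 2100.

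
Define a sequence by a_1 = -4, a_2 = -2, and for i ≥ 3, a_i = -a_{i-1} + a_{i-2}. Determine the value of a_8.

Compute successive terms:
a_3 = -2, a_4 = 0, a_5 = -2, a_6 = 2, a_7 = -4, a_8 = 6.

6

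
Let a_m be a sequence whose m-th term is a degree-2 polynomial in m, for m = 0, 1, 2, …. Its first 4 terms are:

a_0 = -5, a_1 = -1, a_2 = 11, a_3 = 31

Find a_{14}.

1st diffs: 4, 12, 20.
2nd diffs: 8, 8 (constant).
So a_m = 4m^2 - 5.
Evaluating at m = 14 gives a_{14} = 779.

779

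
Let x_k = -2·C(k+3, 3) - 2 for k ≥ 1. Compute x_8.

-332

C(11, 3) = 165, so x_8 = -332.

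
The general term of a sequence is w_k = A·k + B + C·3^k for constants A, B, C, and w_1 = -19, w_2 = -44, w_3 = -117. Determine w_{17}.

The three given values yield: A + B + 3C = -19; 2A + B + 9C = -44; 3A + B + 27C = -117.
Subtracting the first from the second: A + 6C = -25.
Subtracting the second from the third: A + 18C = -73.
Solving: C = -4, A = -1, then B = -6.
So w_k = -1·k + (-6) + (-4)·3^k; at k=17 this is -516560675.

-516560675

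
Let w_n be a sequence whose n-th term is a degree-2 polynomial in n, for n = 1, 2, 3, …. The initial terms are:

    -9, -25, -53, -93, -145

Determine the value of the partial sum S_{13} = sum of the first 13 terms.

-4797

1st diffs: -16, -28, -40, -52.
2nd diffs: -12, -12, -12 (constant).
Newton forward-difference form: w_n = -9 + (-16)·C(n-1,1) + (-12)·C(n-1,2).
Continuing: …, -209, -285, -373, -473, …, w_{13} = -993.
Summing n = 1..13 (13 terms) gives -4797.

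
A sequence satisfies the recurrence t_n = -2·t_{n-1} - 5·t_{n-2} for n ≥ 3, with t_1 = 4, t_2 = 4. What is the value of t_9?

Compute successive terms:
t_3 = -28, t_4 = 36, t_5 = 68, t_6 = -316, t_7 = 292, t_8 = 996, t_9 = -3452.

-3452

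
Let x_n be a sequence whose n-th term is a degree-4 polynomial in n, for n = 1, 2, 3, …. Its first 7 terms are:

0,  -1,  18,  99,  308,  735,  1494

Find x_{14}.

1st diffs: -1, 19, 81, 209, 427, 759.
2nd diffs: 20, 62, 128, 218, 332.
3rd diffs: 42, 66, 90, 114.
4th diffs: 24, 24, 24 (constant).
Newton forward-difference form: x_n = (-1)·C(n-1,1) + 20·C(n-1,2) + 42·C(n-1,3) + 24·C(n-1,4).
At n = 14: n-1 = 13, so x_{14} = -13 + 1560 + 12012 + 17160 = 30719.

30719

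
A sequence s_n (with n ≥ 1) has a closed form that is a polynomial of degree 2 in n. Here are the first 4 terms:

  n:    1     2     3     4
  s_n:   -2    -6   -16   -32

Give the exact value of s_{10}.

1st diffs: -4, -10, -16.
2nd diffs: -6, -6 (constant).
So s_n = -3n^2 + 5n - 4.
Evaluating at n = 10 gives s_{10} = -254.

-254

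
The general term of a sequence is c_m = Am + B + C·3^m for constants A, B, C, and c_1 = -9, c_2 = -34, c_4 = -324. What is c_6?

Write the equations: A + B + 3C = -9; 2A + B + 9C = -34; 4A + B + 81C = -324.
Subtracting the first from the second: A + 6C = -25.
Subtracting the second from the third: 2A + 72C = -290.
Solving: C = -4, A = -1, then B = 4.
So c_m = -1·m + 4 + (-4)·3^m; at m=6 this is -2918.

-2918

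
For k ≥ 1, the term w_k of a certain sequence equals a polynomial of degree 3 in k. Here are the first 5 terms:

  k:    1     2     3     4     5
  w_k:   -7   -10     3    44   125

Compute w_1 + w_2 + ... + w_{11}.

6358

1st diffs: -3, 13, 41, 81.
2nd diffs: 16, 28, 40.
3rd diffs: 12, 12 (constant).
So w_k = 2k^3 - 4k^2 - 5k.
Continuing: …, 258, 455, 728, 1089, …, w_{11} = 2123.
Summing k = 1..11 (11 terms) gives 6358.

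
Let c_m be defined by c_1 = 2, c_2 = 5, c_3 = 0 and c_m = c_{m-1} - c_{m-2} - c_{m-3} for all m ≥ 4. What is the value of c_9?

Applying the relation repeatedly:
c_4 = -7, c_5 = -12, c_6 = -5, c_7 = 14, c_8 = 31, c_9 = 22.

22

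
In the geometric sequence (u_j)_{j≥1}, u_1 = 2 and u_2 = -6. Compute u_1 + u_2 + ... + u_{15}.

Common ratio r = -3.
u_j = 2·(-3)^(j-1).
S = 2·((-3)^15 - 1)/(-3 - 1) = 2·(-14348907 - 1)/(-4) = 7174454.

7174454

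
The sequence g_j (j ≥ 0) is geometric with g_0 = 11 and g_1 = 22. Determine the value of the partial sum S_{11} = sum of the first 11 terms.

Common ratio r = 2.
g_j = 11·2^(j-0).
S = 11·(2^11 - 1)/(2 - 1) = 11·(2048 - 1)/(1) = 22517.

22517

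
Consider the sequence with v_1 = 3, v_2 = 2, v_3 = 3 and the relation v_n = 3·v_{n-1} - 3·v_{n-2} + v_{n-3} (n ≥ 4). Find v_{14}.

146

v_4 = 6, v_5 = 11, v_6 = 18, …, v_{11} = 83, v_{12} = 102, v_{13} = 123, v_{14} = 146.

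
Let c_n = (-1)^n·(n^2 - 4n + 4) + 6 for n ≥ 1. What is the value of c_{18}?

(-1)^18 = 1; n^2 - 4n + 4 at n=18 is 256; so c_{18} = 262.

262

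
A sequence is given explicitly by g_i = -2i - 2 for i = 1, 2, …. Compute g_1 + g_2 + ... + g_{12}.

-180

Over i = 1..12: Σi = 78.
Total = (-2)·78 + (-2)·12 = -180.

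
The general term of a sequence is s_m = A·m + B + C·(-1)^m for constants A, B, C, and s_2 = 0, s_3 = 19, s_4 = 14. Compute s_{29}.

Plug in m = 2, 3, 4: 2A + B + C = 0; 3A + B - C = 19; 4A + B + C = 14.
Subtracting the first from the second: A - 2C = 19.
Subtracting the second from the third: A + 2C = -5.
Solving: C = -6, A = 7, then B = -8.
Hence s_{29} = 7·29 + (-8) + (-6)·(-1) = 201.

201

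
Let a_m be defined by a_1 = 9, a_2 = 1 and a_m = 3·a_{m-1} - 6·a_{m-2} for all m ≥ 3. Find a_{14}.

Applying the relation repeatedly:
a_3 = -51; a_4 = -159; a_5 = -171; …; a_{11} = -81891; a_{12} = -71199; a_{13} = 277749; a_{14} = 1260441.

1260441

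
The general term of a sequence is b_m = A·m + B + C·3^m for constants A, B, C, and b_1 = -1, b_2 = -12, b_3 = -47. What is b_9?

-39353

Plug in m = 1, 2, 3: A + B + 3C = -1; 2A + B + 9C = -12; 3A + B + 27C = -47.
Subtracting the first from the second: A + 6C = -11.
Subtracting the second from the third: A + 18C = -35.
Solving: C = -2, A = 1, then B = 4.
So b_m = 1·m + 4 + (-2)·3^m; at m=9 this is -39353.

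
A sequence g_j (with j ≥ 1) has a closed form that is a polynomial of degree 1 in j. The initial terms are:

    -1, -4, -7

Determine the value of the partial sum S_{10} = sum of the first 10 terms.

-145

1st diffs: -3, -3 (constant).
So g_j = -3j + 2.
Continuing: …, -10, -13, -16, -19, …, g_{10} = -28.
Summing j = 1..10 (10 terms) gives -145.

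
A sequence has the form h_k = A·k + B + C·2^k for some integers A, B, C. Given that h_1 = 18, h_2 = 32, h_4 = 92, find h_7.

At k = 1, 2, 4: A + B + 2C = 18; 2A + B + 4C = 32; 4A + B + 16C = 92.
Subtracting the first from the second: A + 2C = 14.
Subtracting the second from the third: 2A + 12C = 60.
Solving: C = 4, A = 6, then B = 4.
Therefore h_7 = 42 + 4 + 4·128 = 558.

558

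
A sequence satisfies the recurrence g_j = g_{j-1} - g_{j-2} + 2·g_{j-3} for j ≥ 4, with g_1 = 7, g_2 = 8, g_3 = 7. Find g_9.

67

g_4 = 13; g_5 = 22; g_6 = 23; g_7 = 27; g_8 = 48; g_9 = 67.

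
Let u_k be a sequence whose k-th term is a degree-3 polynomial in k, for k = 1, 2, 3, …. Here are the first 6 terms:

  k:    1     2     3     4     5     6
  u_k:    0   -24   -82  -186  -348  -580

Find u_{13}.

-5172

1st diffs: -24, -58, -104, -162, -232.
2nd diffs: -34, -46, -58, -70.
3rd diffs: -12, -12, -12 (constant).
Newton forward-difference form: u_k = (-24)·C(k-1,1) + (-34)·C(k-1,2) + (-12)·C(k-1,3).
At k = 13: k-1 = 12, so u_{13} = -288 - 2244 - 2640 = -5172.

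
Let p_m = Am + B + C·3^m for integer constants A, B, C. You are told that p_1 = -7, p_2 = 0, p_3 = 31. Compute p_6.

Write the equations: A + B + 3C = -7; 2A + B + 9C = 0; 3A + B + 27C = 31.
Subtracting the first from the second: A + 6C = 7.
Subtracting the second from the third: A + 18C = 31.
Solving: C = 2, A = -5, then B = -8.
Hence p_6 = -5·6 + (-8) + 2·729 = 1420.

1420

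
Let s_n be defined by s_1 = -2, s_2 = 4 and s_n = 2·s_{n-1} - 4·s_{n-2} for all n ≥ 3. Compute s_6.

-128

Compute successive terms:
s_3 = 16, s_4 = 16, s_5 = -32, s_6 = -128.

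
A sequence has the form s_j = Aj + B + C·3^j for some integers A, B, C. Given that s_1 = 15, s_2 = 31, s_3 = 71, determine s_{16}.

Write the equations: A + B + 3C = 15; 2A + B + 9C = 31; 3A + B + 27C = 71.
Subtracting the first from the second: A + 6C = 16.
Subtracting the second from the third: A + 18C = 40.
Solving: C = 2, A = 4, then B = 5.
Hence s_{16} = 4·16 + 5 + 2·43046721 = 86093511.

86093511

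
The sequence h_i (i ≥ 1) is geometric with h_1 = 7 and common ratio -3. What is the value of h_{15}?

h_i = 7·(-3)^(i-1).
h_{15} = 7·(-3)^14 = 33480783.

33480783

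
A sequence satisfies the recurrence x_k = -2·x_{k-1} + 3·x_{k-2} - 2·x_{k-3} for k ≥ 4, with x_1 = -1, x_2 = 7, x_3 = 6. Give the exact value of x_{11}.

Compute successive terms:
x_4 = 11, x_5 = -18, x_6 = 57, x_7 = -190, x_8 = 587, x_9 = -1858, x_{10} = 5857, x_{11} = -18462.

-18462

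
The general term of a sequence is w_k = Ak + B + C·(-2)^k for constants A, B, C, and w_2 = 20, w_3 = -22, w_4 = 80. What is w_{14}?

65612

At k = 2, 3, 4: 2A + B + 4C = 20; 3A + B - 8C = -22; 4A + B + 16C = 80.
Subtracting the first from the second: A - 12C = -42.
Subtracting the second from the third: A + 24C = 102.
Solving: C = 4, A = 6, then B = -8.
Therefore w_{14} = 84 + (-8) + 4·16384 = 65612.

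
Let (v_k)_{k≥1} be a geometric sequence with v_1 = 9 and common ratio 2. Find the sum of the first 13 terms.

v_k = 9·2^(k-1).
S = 9·(2^13 - 1)/(2 - 1) = 9·(8192 - 1)/(1) = 73719.

73719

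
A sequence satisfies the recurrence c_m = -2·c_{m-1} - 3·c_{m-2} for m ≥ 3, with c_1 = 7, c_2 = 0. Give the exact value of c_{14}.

-9660

Compute successive terms:
c_3 = -21; c_4 = 42; c_5 = -21; …; c_{11} = -1533; c_{12} = -462; c_{13} = 5523; c_{14} = -9660.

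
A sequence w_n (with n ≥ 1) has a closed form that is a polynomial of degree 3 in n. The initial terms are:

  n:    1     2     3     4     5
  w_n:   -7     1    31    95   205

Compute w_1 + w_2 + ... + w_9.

3585

1st diffs: 8, 30, 64, 110.
2nd diffs: 22, 34, 46.
3rd diffs: 12, 12 (constant).
So w_n = 2n^3 - n^2 - 3n - 5.
Continuing: 373, 611, 931, 1345.
Summing n = 1..9 (9 terms) gives 3585.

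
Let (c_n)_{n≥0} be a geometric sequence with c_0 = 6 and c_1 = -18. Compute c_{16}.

Common ratio r = -3.
c_n = 6·(-3)^(n-0).
c_{16} = 6·(-3)^16 = 258280326.

258280326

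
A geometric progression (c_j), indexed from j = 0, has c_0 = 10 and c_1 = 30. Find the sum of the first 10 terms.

Common ratio r = 3.
c_j = 10·3^(j-0).
S = 10·(3^10 - 1)/(3 - 1) = 10·(59049 - 1)/(2) = 295240.

295240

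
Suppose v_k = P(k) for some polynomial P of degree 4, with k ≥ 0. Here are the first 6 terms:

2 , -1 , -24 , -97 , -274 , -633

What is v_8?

-3942

1st diffs: -3, -23, -73, -177, -359.
2nd diffs: -20, -50, -104, -182.
3rd diffs: -30, -54, -78.
4th diffs: -24, -24 (constant).
So v_k = -k^4 + k^3 - 6k^2 + 3k + 2.
Evaluating at k = 8 gives v_8 = -3942.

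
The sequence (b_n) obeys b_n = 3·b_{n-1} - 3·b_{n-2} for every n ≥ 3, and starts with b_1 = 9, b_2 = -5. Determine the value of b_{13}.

6561

Applying the relation repeatedly:
b_3 = -42  b_4 = -111  b_5 = -207  …  b_{10} = 2997  b_{11} = 5589  b_{12} = 7776  b_{13} = 6561.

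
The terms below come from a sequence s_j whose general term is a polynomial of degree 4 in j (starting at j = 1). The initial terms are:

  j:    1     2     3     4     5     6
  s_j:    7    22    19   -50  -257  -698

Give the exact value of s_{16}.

-56258

1st diffs: 15, -3, -69, -207, -441.
2nd diffs: -18, -66, -138, -234.
3rd diffs: -48, -72, -96.
4th diffs: -24, -24 (constant).
Newton forward-difference form: s_j = 7 + 15·C(j-1,1) + (-18)·C(j-1,2) + (-48)·C(j-1,3) + (-24)·C(j-1,4).
At j = 16: j-1 = 15, so s_{16} = 7 + 225 - 1890 - 21840 - 32760 = -56258.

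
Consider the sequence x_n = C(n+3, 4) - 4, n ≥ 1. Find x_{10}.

711

C(13, 4) = 715, so x_{10} = 711.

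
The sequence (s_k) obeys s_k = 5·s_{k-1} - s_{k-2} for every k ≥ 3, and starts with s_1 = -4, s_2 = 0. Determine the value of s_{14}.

s_3 = 4;  s_4 = 20;  s_5 = 96;  …;  s_{11} = 1161504;  s_{12} = 5565100;  s_{13} = 26663996;  s_{14} = 127754880.

127754880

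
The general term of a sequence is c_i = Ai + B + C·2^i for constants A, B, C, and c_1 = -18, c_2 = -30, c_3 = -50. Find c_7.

-546

Plug in i = 1, 2, 3: A + B + 2C = -18; 2A + B + 4C = -30; 3A + B + 8C = -50.
Subtracting the first from the second: A + 2C = -12.
Subtracting the second from the third: A + 4C = -20.
Solving: C = -4, A = -4, then B = -6.
Therefore c_7 = -28 + (-6) + (-4)·128 = -546.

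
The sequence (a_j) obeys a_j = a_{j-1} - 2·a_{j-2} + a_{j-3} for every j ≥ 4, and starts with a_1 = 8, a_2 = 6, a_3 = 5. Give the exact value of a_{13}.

Applying the relation repeatedly:
a_4 = 1, a_5 = -3, a_6 = 0, a_7 = 7, a_8 = 4, a_9 = -10, a_{10} = -11, a_{11} = 13, a_{12} = 25, a_{13} = -12.

-12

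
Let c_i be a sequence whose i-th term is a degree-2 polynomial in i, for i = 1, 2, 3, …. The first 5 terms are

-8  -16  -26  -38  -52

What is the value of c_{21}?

1st diffs: -8, -10, -12, -14.
2nd diffs: -2, -2, -2 (constant).
Newton forward-difference form: c_i = -8 + (-8)·C(i-1,1) + (-2)·C(i-1,2).
At i = 21: i-1 = 20, so c_{21} = -8 - 160 - 380 = -548.

-548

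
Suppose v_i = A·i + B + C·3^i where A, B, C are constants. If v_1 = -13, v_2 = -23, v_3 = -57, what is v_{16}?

-86093419

Write the equations: A + B + 3C = -13; 2A + B + 9C = -23; 3A + B + 27C = -57.
Subtracting the first from the second: A + 6C = -10.
Subtracting the second from the third: A + 18C = -34.
Solving: C = -2, A = 2, then B = -9.
Hence v_{16} = 2·16 + (-9) + (-2)·43046721 = -86093419.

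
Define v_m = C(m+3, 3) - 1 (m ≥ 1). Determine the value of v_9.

C(12, 3) = 220, so v_9 = 219.

219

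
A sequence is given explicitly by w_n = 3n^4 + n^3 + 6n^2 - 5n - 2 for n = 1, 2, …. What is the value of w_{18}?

w_{18} = 3·18^4 + 1·18^3 + 6·18^2 - 5·18 - 2 = 322612.

322612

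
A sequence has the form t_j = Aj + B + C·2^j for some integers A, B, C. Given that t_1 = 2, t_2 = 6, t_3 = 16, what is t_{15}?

98272

At j = 1, 2, 3: A + B + 2C = 2; 2A + B + 4C = 6; 3A + B + 8C = 16.
Subtracting the first from the second: A + 2C = 4.
Subtracting the second from the third: A + 4C = 10.
Solving: C = 3, A = -2, then B = -2.
Hence t_{15} = -2·15 + (-2) + 3·32768 = 98272.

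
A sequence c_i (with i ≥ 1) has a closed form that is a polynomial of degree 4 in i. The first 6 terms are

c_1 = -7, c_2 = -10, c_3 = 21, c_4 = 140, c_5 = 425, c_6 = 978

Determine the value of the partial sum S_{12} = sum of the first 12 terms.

52936

1st diffs: -3, 31, 119, 285, 553.
2nd diffs: 34, 88, 166, 268.
3rd diffs: 54, 78, 102.
4th diffs: 24, 24 (constant).
So c_i = i^4 - i^3 - 2i^2 - 5i.
Continuing: …, 1925, 3416, 5625, 8750, …, c_{12} = 18660.
Summing i = 1..12 (12 terms) gives 52936.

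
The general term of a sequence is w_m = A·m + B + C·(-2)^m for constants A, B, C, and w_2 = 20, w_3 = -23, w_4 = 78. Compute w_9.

The three given values yield: 2A + B + 4C = 20; 3A + B - 8C = -23; 4A + B + 16C = 78.
Subtracting the first from the second: A - 12C = -43.
Subtracting the second from the third: A + 24C = 101.
Solving: C = 4, A = 5, then B = -6.
So w_m = 5·m + (-6) + 4·(-2)^m; at m=9 this is -2009.

-2009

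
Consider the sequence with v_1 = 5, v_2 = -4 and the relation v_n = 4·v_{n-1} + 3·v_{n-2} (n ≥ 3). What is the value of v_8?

Compute successive terms:
v_3 = -1;  v_4 = -16;  v_5 = -67;  v_6 = -316;  v_7 = -1465;  v_8 = -6808.

-6808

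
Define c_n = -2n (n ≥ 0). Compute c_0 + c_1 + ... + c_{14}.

Over n = 0..14: Σn = 105.
Total = (-2)·105 = -210.

-210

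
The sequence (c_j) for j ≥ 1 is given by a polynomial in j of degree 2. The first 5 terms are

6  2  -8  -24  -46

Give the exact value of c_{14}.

1st diffs: -4, -10, -16, -22.
2nd diffs: -6, -6, -6 (constant).
So c_j = -3j^2 + 5j + 4.
Evaluating at j = 14 gives c_{14} = -514.

-514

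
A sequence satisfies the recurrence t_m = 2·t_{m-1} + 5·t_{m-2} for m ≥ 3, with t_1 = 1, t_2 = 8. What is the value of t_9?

38649

t_3 = 21  t_4 = 82  t_5 = 269  t_6 = 948  t_7 = 3241  t_8 = 11222  t_9 = 38649.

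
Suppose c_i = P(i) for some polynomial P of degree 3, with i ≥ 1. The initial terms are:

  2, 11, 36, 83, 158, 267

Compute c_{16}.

1st diffs: 9, 25, 47, 75, 109.
2nd diffs: 16, 22, 28, 34.
3rd diffs: 6, 6, 6 (constant).
Newton forward-difference form: c_i = 2 + 9·C(i-1,1) + 16·C(i-1,2) + 6·C(i-1,3).
At i = 16: i-1 = 15, so c_{16} = 2 + 135 + 1680 + 2730 = 4547.

4547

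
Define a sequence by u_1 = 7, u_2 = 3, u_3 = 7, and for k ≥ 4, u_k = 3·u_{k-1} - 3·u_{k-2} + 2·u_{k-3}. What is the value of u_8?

Step forward from the initial values:
u_4 = 26;  u_5 = 63;  u_6 = 125;  u_7 = 238;  u_8 = 465.

465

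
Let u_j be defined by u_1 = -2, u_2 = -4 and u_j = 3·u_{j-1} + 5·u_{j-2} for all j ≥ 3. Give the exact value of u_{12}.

-8342006

u_3 = -22; u_4 = -86; u_5 = -368; u_6 = -1534; u_7 = -6442; u_8 = -26996; u_9 = -113198; u_{10} = -474574; u_{11} = -1989712; u_{12} = -8342006.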